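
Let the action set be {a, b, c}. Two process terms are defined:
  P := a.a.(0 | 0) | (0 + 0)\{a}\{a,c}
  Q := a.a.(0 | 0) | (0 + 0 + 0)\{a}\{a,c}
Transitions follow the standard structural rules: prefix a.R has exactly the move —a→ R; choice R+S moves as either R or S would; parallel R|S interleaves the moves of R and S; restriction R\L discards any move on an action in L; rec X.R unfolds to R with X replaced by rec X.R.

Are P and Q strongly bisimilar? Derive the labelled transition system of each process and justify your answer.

Reachable graph of P (3 states):
  s0 = a.a.(0 | 0) | (0 + 0)\{a}\{a,c} has moves —a→ s1
  s1 = a.(0 | 0) | (0 + 0)\{a}\{a,c} has moves —a→ s2
  s2 = 0 | 0 | (0 + 0)\{a}\{a,c} has moves stopped
Reachable graph of Q (3 states):
  t0 = a.a.(0 | 0) | (0 + 0 + 0)\{a}\{a,c} has moves —a→ t1
  t1 = a.(0 | 0) | (0 + 0 + 0)\{a}\{a,c} has moves —a→ t2
  t2 = 0 | 0 | (0 + 0 + 0)\{a}\{a,c} has moves stopped
Coarsest stable partition (strong bisimilarity classes):
  B0 = {s0, t0}
  B1 = {s1, t1}
  B2 = {s2, t2}
s0 ∈ B0, t0 ∈ B0 → same block

P ~ Q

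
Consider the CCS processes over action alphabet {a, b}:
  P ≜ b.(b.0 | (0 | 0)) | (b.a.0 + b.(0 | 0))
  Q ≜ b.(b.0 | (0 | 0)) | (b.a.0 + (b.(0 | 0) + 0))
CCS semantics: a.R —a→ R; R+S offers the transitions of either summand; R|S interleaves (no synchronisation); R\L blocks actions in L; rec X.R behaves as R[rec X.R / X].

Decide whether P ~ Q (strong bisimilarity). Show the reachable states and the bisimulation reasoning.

bisimilar

LTS(P): 12 reachable states
  p0 = b.(b.0 | (0 | 0)) | (b.a.0 + b.(0 | 0)) → -b-> p1, -b-> p2, -b-> p3
  p1 = b.(b.0 | (0 | 0)) | (0 | 0) → -b-> p4
  p2 = b.(b.0 | (0 | 0)) | a.0 → -a-> p5, -b-> p6
  p3 = b.0 | (0 | 0) | (b.a.0 + b.(0 | 0)) → -b-> p4, -b-> p6, -b-> p7
  p4 = b.0 | (0 | 0) | (0 | 0) → -b-> p8
  p5 = b.(b.0 | (0 | 0)) | 0 → -b-> p9
  p6 = b.0 | (0 | 0) | a.0 → -a-> p9, -b-> p10
  p7 = 0 | (0 | 0) | (b.a.0 + b.(0 | 0)) → -b-> p10, -b-> p8
  p8 = 0 | (0 | 0) | (0 | 0) → stopped
  p9 = b.0 | (0 | 0) | 0 → -b-> p11
  p10 = 0 | (0 | 0) | a.0 → -a-> p11
  p11 = 0 | (0 | 0) | 0 → stopped
LTS(Q): 12 reachable states
  q0 = b.(b.0 | (0 | 0)) | (b.a.0 + (b.(0 | 0) + 0)) → -b-> q1, -b-> q2, -b-> q3
  q1 = b.(b.0 | (0 | 0)) | (0 | 0) → -b-> q4
  q2 = b.(b.0 | (0 | 0)) | a.0 → -a-> q5, -b-> q6
  q3 = b.0 | (0 | 0) | (b.a.0 + (b.(0 | 0) + 0)) → -b-> q4, -b-> q6, -b-> q7
  q4 = b.0 | (0 | 0) | (0 | 0) → -b-> q8
  q5 = b.(b.0 | (0 | 0)) | 0 → -b-> q9
  q6 = b.0 | (0 | 0) | a.0 → -a-> q9, -b-> q10
  q7 = 0 | (0 | 0) | (b.a.0 + (b.(0 | 0) + 0)) → -b-> q10, -b-> q8
  q8 = 0 | (0 | 0) | (0 | 0) → stopped
  q9 = b.0 | (0 | 0) | 0 → -b-> q11
  q10 = 0 | (0 | 0) | a.0 → -a-> q11
  q11 = 0 | (0 | 0) | 0 → stopped
Partition-refinement fixed point:
  B0 = {p0, q0}
  B1 = {p2, q2}
  B2 = {p6, q6}
  B3 = {p10, q10}
  B4 = {p11, p8, q11, q8}
  B5 = {p4, p9, q4, q9}
  B6 = {p1, p5, q1, q5}
  B7 = {p3, q3}
  B8 = {p7, q7}
p0 ∈ B0, q0 ∈ B0 → same block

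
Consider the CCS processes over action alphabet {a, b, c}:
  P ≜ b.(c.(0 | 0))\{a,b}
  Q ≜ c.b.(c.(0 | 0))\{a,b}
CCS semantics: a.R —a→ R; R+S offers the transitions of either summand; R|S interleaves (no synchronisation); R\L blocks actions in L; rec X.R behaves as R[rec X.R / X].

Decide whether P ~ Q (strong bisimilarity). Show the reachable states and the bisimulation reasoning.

not bisimilar

Reachable graph of P (3 states):
  u0 = b.(c.(0 | 0))\{a,b} ⊢ —b→ u1
  u1 = (c.(0 | 0))\{a,b} ⊢ —c→ u2
  u2 = (0 | 0)\{a,b} ⊢ ·
Reachable graph of Q (4 states):
  v0 = c.b.(c.(0 | 0))\{a,b} ⊢ —c→ v1
  v1 = b.(c.(0 | 0))\{a,b} ⊢ —b→ v2
  v2 = (c.(0 | 0))\{a,b} ⊢ —c→ v3
  v3 = (0 | 0)\{a,b} ⊢ ·
Bisimilarity quotient blocks:
  B0 = {u0, v1}
  B1 = {u1, v2}
  B2 = {u2, v3}
  B3 = {v0}
u0 ∈ B0, v0 ∈ B3 → different blocks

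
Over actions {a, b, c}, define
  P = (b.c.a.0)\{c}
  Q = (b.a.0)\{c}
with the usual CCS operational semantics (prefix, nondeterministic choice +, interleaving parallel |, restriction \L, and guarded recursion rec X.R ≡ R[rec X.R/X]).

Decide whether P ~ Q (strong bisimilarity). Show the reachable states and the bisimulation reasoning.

P ≁ Q

P's transition system — 2 states:
  p0 = (b.c.a.0)\{c} | =b=> p1
  p1 = (c.a.0)\{c} | deadlocked
Q's transition system — 3 states:
  q0 = (b.a.0)\{c} | =b=> q1
  q1 = (a.0)\{c} | =a=> q2
  q2 = 0\{c} | deadlocked
Coarsest stable partition (strong bisimilarity classes):
  B0 = {p0}
  B1 = {p1, q2}
  B2 = {q0}
  B3 = {q1}
p0 ∈ B0, q0 ∈ B2 → different blocks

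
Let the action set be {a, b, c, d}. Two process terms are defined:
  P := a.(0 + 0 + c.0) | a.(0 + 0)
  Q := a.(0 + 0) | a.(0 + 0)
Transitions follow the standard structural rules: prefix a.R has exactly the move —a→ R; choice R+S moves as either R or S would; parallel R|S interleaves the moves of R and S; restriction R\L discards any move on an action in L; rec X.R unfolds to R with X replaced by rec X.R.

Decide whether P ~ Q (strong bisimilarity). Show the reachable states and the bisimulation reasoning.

NO

LTS(P): 6 reachable states
  s0 = a.(0 + 0 + c.0) | a.(0 + 0) has moves —a→ s1, —a→ s2
  s1 = (0 + 0 + c.0) | a.(0 + 0) has moves —a→ s3, —c→ s4
  s2 = a.(0 + 0 + c.0) | (0 + 0) has moves —a→ s3
  s3 = (0 + 0 + c.0) | (0 + 0) has moves —c→ s5
  s4 = 0 | a.(0 + 0) has moves —a→ s5
  s5 = 0 | (0 + 0) has moves (no moves)
LTS(Q): 4 reachable states
  t0 = a.(0 + 0) | a.(0 + 0) has moves —a→ t1, —a→ t2
  t1 = (0 + 0) | a.(0 + 0) has moves —a→ t3
  t2 = a.(0 + 0) | (0 + 0) has moves —a→ t3
  t3 = (0 + 0) | (0 + 0) has moves (no moves)
Partition-refinement fixed point:
  B0 = {s0}
  B1 = {s2}
  B2 = {s3}
  B3 = {s5, t3}
  B4 = {s1}
  B5 = {s4, t1, t2}
  B6 = {t0}
s0 ∈ B0, t0 ∈ B6 → different blocks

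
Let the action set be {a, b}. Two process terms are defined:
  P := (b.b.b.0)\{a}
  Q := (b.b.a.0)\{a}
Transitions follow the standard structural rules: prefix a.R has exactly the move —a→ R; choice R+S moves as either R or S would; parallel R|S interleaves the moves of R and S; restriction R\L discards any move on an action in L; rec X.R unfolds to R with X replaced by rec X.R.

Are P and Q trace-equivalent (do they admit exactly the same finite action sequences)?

NO — witness ⟨bbb⟩

Reachable graph of P (4 states):
  u0 = (b.b.b.0)\{a} :: =b=> u1
  u1 = (b.b.0)\{a} :: =b=> u2
  u2 = (b.0)\{a} :: =b=> u3
  u3 = 0\{a} :: deadlocked
Reachable graph of Q (3 states):
  v0 = (b.b.a.0)\{a} :: =b=> v1
  v1 = (b.a.0)\{a} :: =b=> v2
  v2 = (a.0)\{a} :: deadlocked
Trace ⟨bbb⟩ through P, begin at {u0}:
  after b @ step 1: {u1}
  after b @ step 2: {u2}
  after b @ step 3: {u3}
  P completes σ.
Trace ⟨bbb⟩ through Q, begin at {v0}:
  after b @ step 1: {v1}
  after b @ step 2: {v2}
  after b @ step 3: ∅ (Q stuck)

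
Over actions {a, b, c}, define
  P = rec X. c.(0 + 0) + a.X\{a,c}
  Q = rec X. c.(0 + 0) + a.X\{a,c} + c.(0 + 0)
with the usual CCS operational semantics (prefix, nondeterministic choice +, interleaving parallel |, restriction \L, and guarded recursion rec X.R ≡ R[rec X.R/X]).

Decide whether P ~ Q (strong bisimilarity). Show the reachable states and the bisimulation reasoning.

LTS(P): 3 reachable states
  p0 = rec X. c.(0 + 0) + a.X\{a,c} → =a=> p1, =c=> p2
  p1 = (rec X. c.(0 + 0) + a.X\{a,c})\{a,c} → (no moves)
  p2 = 0 + 0 → (no moves)
LTS(Q): 3 reachable states
  q0 = rec X. c.(0 + 0) + a.X\{a,c} + c.(0 + 0) → =a=> q1, =c=> q2
  q1 = (rec X. c.(0 + 0) + a.X\{a,c} + c.(0 + 0))\{a,c} → (no moves)
  q2 = 0 + 0 → (no moves)
Bisimilarity quotient blocks:
  B0 = {p0, q0}
  B1 = {p1, p2, q1, q2}
p0 ∈ B0, q0 ∈ B0 → same block

YES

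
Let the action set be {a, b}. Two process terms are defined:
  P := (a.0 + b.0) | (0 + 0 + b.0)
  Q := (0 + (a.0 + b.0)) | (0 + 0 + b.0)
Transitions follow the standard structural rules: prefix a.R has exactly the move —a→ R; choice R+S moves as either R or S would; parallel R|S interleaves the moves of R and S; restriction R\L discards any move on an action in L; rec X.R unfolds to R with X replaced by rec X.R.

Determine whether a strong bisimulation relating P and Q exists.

Reachable graph of P (4 states):
  s0 = (a.0 + b.0) | (0 + 0 + b.0) | -a-> s1, -b-> s1, -b-> s2
  s1 = 0 | (0 + 0 + b.0) | -b-> s3
  s2 = (a.0 + b.0) | 0 | -a-> s3, -b-> s3
  s3 = 0 | 0 | ·
Reachable graph of Q (4 states):
  t0 = (0 + (a.0 + b.0)) | (0 + 0 + b.0) | -a-> t1, -b-> t1, -b-> t2
  t1 = 0 | (0 + 0 + b.0) | -b-> t3
  t2 = (0 + (a.0 + b.0)) | 0 | -a-> t3, -b-> t3
  t3 = 0 | 0 | ·
Bisimilarity quotient blocks:
  B0 = {s0, t0}
  B1 = {s1, t1}
  B2 = {s3, t3}
  B3 = {s2, t2}
s0 ∈ B0, t0 ∈ B0 → same block

bisimilar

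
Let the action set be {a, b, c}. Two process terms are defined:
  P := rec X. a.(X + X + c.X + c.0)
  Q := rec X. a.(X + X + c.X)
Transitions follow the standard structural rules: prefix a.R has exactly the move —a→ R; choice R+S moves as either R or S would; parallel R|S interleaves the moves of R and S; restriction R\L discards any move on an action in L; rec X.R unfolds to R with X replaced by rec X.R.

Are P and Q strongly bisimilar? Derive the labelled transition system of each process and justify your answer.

not bisimilar

LTS(P): 3 reachable states
  s0 = rec X. a.(X + X + c.X + c.0) :: ··a··> s1
  s1 = (rec X. a.(X + X + c.X + c.0)) + (rec X. a.(X + X + c.X + c.0)) + c.(rec X. a.(X + X + c.X + c.0)) + c.0 :: ··a··> s1, ··c··> s0, ··c··> s2
  s2 = 0 :: (no moves)
LTS(Q): 2 reachable states
  t0 = rec X. a.(X + X + c.X) :: ··a··> t1
  t1 = (rec X. a.(X + X + c.X)) + (rec X. a.(X + X + c.X)) + c.(rec X. a.(X + X + c.X)) :: ··a··> t1, ··c··> t0
Bisimilarity quotient blocks:
  B0 = {s0}
  B1 = {s1}
  B2 = {s2}
  B3 = {t0}
  B4 = {t1}
s0 ∈ B0, t0 ∈ B3 → different blocks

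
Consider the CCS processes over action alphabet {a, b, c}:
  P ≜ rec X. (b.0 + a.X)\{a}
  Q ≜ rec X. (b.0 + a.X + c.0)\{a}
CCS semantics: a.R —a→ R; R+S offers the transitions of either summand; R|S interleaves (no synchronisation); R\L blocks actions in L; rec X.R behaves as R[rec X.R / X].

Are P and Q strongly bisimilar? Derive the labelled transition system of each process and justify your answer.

P's transition system — 2 states:
  m0 = rec X. (b.0 + a.X)\{a} :: =b=> m1
  m1 = 0\{a} :: deadlocked
Q's transition system — 2 states:
  n0 = rec X. (b.0 + a.X + c.0)\{a} :: =b=> n1, =c=> n1
  n1 = 0\{a} :: deadlocked
Coarsest stable partition (strong bisimilarity classes):
  B0 = {m0}
  B1 = {m1, n1}
  B2 = {n0}
m0 ∈ B0, n0 ∈ B2 → different blocks

not bisimilar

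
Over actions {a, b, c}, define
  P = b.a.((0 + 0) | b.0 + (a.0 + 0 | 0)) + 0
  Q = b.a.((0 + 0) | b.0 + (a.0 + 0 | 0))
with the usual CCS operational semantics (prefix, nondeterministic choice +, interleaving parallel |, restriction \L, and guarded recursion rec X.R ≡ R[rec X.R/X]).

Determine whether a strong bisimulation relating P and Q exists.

P ~ Q

P's transition system — 5 states:
  m0 = b.a.((0 + 0) | b.0 + (a.0 + 0 | 0)) + 0 | --b--▸ m1
  m1 = a.((0 + 0) | b.0 + (a.0 + 0 | 0)) | --a--▸ m2
  m2 = (0 + 0) | b.0 + (a.0 + 0 | 0) | --a--▸ m3, --b--▸ m4
  m3 = 0 | ·
  m4 = (0 + 0) | 0 | ·
Q's transition system — 5 states:
  n0 = b.a.((0 + 0) | b.0 + (a.0 + 0 | 0)) | --b--▸ n1
  n1 = a.((0 + 0) | b.0 + (a.0 + 0 | 0)) | --a--▸ n2
  n2 = (0 + 0) | b.0 + (a.0 + 0 | 0) | --a--▸ n3, --b--▸ n4
  n3 = 0 | ·
  n4 = (0 + 0) | 0 | ·
Bisimilarity quotient blocks:
  B0 = {m0, n0}
  B1 = {m1, n1}
  B2 = {m2, n2}
  B3 = {m3, m4, n3, n4}
m0 ∈ B0, n0 ∈ B0 → same block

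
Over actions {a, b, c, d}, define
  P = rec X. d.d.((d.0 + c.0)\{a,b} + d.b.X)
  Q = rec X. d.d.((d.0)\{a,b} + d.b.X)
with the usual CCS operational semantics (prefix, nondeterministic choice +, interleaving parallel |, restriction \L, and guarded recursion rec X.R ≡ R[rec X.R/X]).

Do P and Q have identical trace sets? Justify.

traces(P) ≠ traces(Q) — witness ⟨ddc⟩

Reachable graph of P (5 states):
  p0 = rec X. d.d.((d.0 + c.0)\{a,b} + d.b.X) | --d--▸ p1
  p1 = d.((d.0 + c.0)\{a,b} + d.b.(rec X. d.d.((d.0 + c.0)\{a,b} + d.b.X))) | --d--▸ p2
  p2 = (d.0 + c.0)\{a,b} + d.b.(rec X. d.d.((d.0 + c.0)\{a,b} + d.b.X)) | --c--▸ p3, --d--▸ p3, --d--▸ p4
  p3 = 0\{a,b} | stopped
  p4 = b.(rec X. d.d.((d.0 + c.0)\{a,b} + d.b.X)) | --b--▸ p0
Reachable graph of Q (5 states):
  q0 = rec X. d.d.((d.0)\{a,b} + d.b.X) | --d--▸ q1
  q1 = d.((d.0)\{a,b} + d.b.(rec X. d.d.((d.0)\{a,b} + d.b.X))) | --d--▸ q2
  q2 = (d.0)\{a,b} + d.b.(rec X. d.d.((d.0)\{a,b} + d.b.X)) | --d--▸ q3, --d--▸ q4
  q3 = 0\{a,b} | stopped
  q4 = b.(rec X. d.d.((d.0)\{a,b} + d.b.X)) | --b--▸ q0
Run σ = ⟨ddc⟩ on P: start {p0}
  step 1 (d): {p1}
  step 2 (d): {p2}
  step 3 (c): {p3}
  ✓ P
Run σ = ⟨ddc⟩ on Q: start {q0}
  step 1 (d): {q1}
  step 2 (d): {q2}
  step 3 (c): ∅  — Q cannot continue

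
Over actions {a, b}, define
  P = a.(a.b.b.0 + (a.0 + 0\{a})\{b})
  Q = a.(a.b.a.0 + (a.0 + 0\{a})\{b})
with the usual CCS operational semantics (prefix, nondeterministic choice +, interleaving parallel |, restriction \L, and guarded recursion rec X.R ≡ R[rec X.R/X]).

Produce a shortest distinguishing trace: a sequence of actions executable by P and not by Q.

P's transition system — 6 states:
  p0 = a.(a.b.b.0 + (a.0 + 0\{a})\{b}) ⊢ =a=> p1
  p1 = a.b.b.0 + (a.0 + 0\{a})\{b} ⊢ =a=> p2, =a=> p3
  p2 = 0\{b} ⊢ deadlocked
  p3 = b.b.0 ⊢ =b=> p4
  p4 = b.0 ⊢ =b=> p5
  p5 = 0 ⊢ deadlocked
Q's transition system — 6 states:
  q0 = a.(a.b.a.0 + (a.0 + 0\{a})\{b}) ⊢ =a=> q1
  q1 = a.b.a.0 + (a.0 + 0\{a})\{b} ⊢ =a=> q2, =a=> q3
  q2 = 0\{b} ⊢ deadlocked
  q3 = b.a.0 ⊢ =b=> q4
  q4 = a.0 ⊢ =a=> q5
  q5 = 0 ⊢ deadlocked
Run σ = ⟨aabb⟩ on P: start {p0}
  [1] a ⇒ {p1}
  [2] a ⇒ {p2, p3}
  [3] b ⇒ {p4}
  [4] b ⇒ {p5}
  ✓ P
Run σ = ⟨aabb⟩ on Q: start {q0}
  [1] a ⇒ {q1}
  [2] a ⇒ {q2, q3}
  [3] b ⇒ {q4}
  [4] b ⇒ no successor for Q

aabb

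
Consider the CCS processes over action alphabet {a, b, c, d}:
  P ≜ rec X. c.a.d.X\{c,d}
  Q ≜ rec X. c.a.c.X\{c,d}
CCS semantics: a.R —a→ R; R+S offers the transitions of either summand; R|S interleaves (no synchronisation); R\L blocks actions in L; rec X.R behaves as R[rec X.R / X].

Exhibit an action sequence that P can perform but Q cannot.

LTS(P): 4 reachable states
  p0 = rec X. c.a.d.X\{c,d} has moves ··c··> p1
  p1 = a.d.(rec X. c.a.d.X\{c,d})\{c,d} has moves ··a··> p2
  p2 = d.(rec X. c.a.d.X\{c,d})\{c,d} has moves ··d··> p3
  p3 = (rec X. c.a.d.X\{c,d})\{c,d} has moves stopped
LTS(Q): 4 reachable states
  q0 = rec X. c.a.c.X\{c,d} has moves ··c··> q1
  q1 = a.c.(rec X. c.a.c.X\{c,d})\{c,d} has moves ··a··> q2
  q2 = c.(rec X. c.a.c.X\{c,d})\{c,d} has moves ··c··> q3
  q3 = (rec X. c.a.c.X\{c,d})\{c,d} has moves stopped
Trace ⟨cad⟩ through P, begin at {p0}:
  after c @ step 1: {p1}
  after a @ step 2: {p2}
  after d @ step 3: {p3}
  P completes σ.
Trace ⟨cad⟩ through Q, begin at {q0}:
  after c @ step 1: {q1}
  after a @ step 2: {q2}
  after d @ step 3: no successor for Q

cad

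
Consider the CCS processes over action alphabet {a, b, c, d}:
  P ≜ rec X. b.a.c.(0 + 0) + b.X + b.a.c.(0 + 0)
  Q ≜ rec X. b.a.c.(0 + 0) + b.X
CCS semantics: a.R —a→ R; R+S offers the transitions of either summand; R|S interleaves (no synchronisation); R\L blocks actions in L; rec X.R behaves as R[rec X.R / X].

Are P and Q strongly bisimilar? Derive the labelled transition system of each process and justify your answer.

P ~ Q

P's transition system — 4 states:
  m0 = rec X. b.a.c.(0 + 0) + b.X + b.a.c.(0 + 0) ⊢ ··b··> m0, ··b··> m1
  m1 = a.c.(0 + 0) ⊢ ··a··> m2
  m2 = c.(0 + 0) ⊢ ··c··> m3
  m3 = 0 + 0 ⊢ ·
Q's transition system — 4 states:
  n0 = rec X. b.a.c.(0 + 0) + b.X ⊢ ··b··> n0, ··b··> n1
  n1 = a.c.(0 + 0) ⊢ ··a··> n2
  n2 = c.(0 + 0) ⊢ ··c··> n3
  n3 = 0 + 0 ⊢ ·
Coarsest stable partition (strong bisimilarity classes):
  B0 = {m0, n0}
  B1 = {m1, n1}
  B2 = {m2, n2}
  B3 = {m3, n3}
m0 ∈ B0, n0 ∈ B0 → same block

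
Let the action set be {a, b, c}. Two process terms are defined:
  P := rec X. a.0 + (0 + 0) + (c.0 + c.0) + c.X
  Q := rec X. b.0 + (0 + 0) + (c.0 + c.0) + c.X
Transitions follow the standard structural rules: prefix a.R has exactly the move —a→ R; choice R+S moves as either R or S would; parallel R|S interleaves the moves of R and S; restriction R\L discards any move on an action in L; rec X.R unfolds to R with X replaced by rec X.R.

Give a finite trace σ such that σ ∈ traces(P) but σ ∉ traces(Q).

a

P's transition system — 2 states:
  s0 = rec X. a.0 + (0 + 0) + (c.0 + c.0) + c.X | =a=> s1, =c=> s0, =c=> s1
  s1 = 0 | ∅
Q's transition system — 2 states:
  t0 = rec X. b.0 + (0 + 0) + (c.0 + c.0) + c.X | =b=> t1, =c=> t0, =c=> t1
  t1 = 0 | ∅
Executing a from P (initial set {s0}):
  after a @ step 1: {s1}
  ✓ P
Executing a from Q (initial set {t0}):
  after a @ step 1: no successor for Q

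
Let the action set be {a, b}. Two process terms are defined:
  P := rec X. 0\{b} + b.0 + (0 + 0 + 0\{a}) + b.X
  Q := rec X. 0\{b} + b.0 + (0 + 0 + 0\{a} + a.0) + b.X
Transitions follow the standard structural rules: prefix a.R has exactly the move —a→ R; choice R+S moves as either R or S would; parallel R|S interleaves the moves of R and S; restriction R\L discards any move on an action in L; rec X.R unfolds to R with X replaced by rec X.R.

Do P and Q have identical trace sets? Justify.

LTS(P): 2 reachable states
  m0 = rec X. 0\{b} + b.0 + (0 + 0 + 0\{a}) + b.X :: -b-> m0, -b-> m1
  m1 = 0 :: ∅
LTS(Q): 2 reachable states
  n0 = rec X. 0\{b} + b.0 + (0 + 0 + 0\{a} + a.0) + b.X :: -a-> n1, -b-> n0, -b-> n1
  n1 = 0 :: ∅
Run σ = ⟨a⟩ on Q: start {n0}
  [1] a ⇒ {n1}
  Q completes σ.
Run σ = ⟨a⟩ on P: start {m0}
  [1] a ⇒ ∅  — P cannot continue

trace-distinct — witness ⟨a⟩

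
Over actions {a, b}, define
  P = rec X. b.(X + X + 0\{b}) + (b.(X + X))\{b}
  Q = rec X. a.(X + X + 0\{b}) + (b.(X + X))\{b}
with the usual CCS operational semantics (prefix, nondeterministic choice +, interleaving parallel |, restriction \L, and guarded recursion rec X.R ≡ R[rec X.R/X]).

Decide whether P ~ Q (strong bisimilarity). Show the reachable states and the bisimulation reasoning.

LTS(P): 2 reachable states
  u0 = rec X. b.(X + X + 0\{b}) + (b.(X + X))\{b} ⊢ ··b··> u1
  u1 = (rec X. b.(X + X + 0\{b}) + (b.(X + X))\{b}) + (rec X. b.(X + X + 0\{b}) + (b.(X + X))\{b}) + 0\{b} ⊢ ··b··> u1
LTS(Q): 2 reachable states
  v0 = rec X. a.(X + X + 0\{b}) + (b.(X + X))\{b} ⊢ ··a··> v1
  v1 = (rec X. a.(X + X + 0\{b}) + (b.(X + X))\{b}) + (rec X. a.(X + X + 0\{b}) + (b.(X + X))\{b}) + 0\{b} ⊢ ··a··> v1
Bisimilarity quotient blocks:
  B0 = {u0, u1}
  B1 = {v0, v1}
u0 ∈ B0, v0 ∈ B1 → different blocks

NO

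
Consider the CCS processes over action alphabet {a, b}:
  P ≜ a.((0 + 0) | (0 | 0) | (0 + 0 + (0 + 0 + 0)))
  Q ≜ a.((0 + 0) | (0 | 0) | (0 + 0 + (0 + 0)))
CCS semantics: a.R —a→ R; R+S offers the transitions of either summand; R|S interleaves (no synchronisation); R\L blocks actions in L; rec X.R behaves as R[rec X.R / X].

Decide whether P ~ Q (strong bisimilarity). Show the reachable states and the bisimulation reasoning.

YES

Reachable graph of P (2 states):
  p0 = a.((0 + 0) | (0 | 0) | (0 + 0 + (0 + 0 + 0))) | =a=> p1
  p1 = (0 + 0) | (0 | 0) | (0 + 0 + (0 + 0 + 0)) | ·
Reachable graph of Q (2 states):
  q0 = a.((0 + 0) | (0 | 0) | (0 + 0 + (0 + 0))) | =a=> q1
  q1 = (0 + 0) | (0 | 0) | (0 + 0 + (0 + 0)) | ·
Bisimilarity quotient blocks:
  B0 = {p0, q0}
  B1 = {p1, q1}
p0 ∈ B0, q0 ∈ B0 → same block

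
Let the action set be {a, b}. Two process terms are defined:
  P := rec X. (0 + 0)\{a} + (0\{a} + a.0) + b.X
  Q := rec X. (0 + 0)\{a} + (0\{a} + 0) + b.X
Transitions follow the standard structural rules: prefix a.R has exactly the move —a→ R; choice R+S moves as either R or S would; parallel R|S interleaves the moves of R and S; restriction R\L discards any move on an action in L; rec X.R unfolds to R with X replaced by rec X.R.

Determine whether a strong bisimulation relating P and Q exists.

P's transition system — 2 states:
  s0 = rec X. (0 + 0)\{a} + (0\{a} + a.0) + b.X has moves =a=> s1, =b=> s0
  s1 = 0 has moves stopped
Q's transition system — 1 states:
  t0 = rec X. (0 + 0)\{a} + (0\{a} + 0) + b.X has moves =b=> t0
Coarsest stable partition (strong bisimilarity classes):
  B0 = {s0}
  B1 = {s1}
  B2 = {t0}
s0 ∈ B0, t0 ∈ B2 → different blocks

not bisimilar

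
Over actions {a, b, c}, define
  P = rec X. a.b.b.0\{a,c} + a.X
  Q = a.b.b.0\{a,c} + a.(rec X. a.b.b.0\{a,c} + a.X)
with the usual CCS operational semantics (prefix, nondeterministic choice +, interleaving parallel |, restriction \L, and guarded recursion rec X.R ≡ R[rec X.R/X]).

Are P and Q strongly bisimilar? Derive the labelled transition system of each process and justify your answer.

LTS(P): 4 reachable states
  u0 = rec X. a.b.b.0\{a,c} + a.X has moves ··a··> u0, ··a··> u1
  u1 = b.b.0\{a,c} has moves ··b··> u2
  u2 = b.0\{a,c} has moves ··b··> u3
  u3 = 0\{a,c} has moves ∅
LTS(Q): 5 reachable states
  v0 = a.b.b.0\{a,c} + a.(rec X. a.b.b.0\{a,c} + a.X) has moves ··a··> v1, ··a··> v2
  v1 = b.b.0\{a,c} has moves ··b··> v3
  v2 = rec X. a.b.b.0\{a,c} + a.X has moves ··a··> v1, ··a··> v2
  v3 = b.0\{a,c} has moves ··b··> v4
  v4 = 0\{a,c} has moves ∅
Bisimilarity quotient blocks:
  B0 = {u0, v0, v2}
  B1 = {u1, v1}
  B2 = {u2, v3}
  B3 = {u3, v4}
u0 ∈ B0, v0 ∈ B0 → same block

YES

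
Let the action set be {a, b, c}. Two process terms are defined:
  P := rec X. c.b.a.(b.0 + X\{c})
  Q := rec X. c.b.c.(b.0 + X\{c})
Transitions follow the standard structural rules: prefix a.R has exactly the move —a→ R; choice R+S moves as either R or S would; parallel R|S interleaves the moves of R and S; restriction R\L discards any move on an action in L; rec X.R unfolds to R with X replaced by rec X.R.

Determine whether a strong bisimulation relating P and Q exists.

Reachable graph of P (5 states):
  u0 = rec X. c.b.a.(b.0 + X\{c}) → --c--▸ u1
  u1 = b.a.(b.0 + (rec X. c.b.a.(b.0 + X\{c}))\{c}) → --b--▸ u2
  u2 = a.(b.0 + (rec X. c.b.a.(b.0 + X\{c}))\{c}) → --a--▸ u3
  u3 = b.0 + (rec X. c.b.a.(b.0 + X\{c}))\{c} → --b--▸ u4
  u4 = 0 → ·
Reachable graph of Q (5 states):
  v0 = rec X. c.b.c.(b.0 + X\{c}) → --c--▸ v1
  v1 = b.c.(b.0 + (rec X. c.b.c.(b.0 + X\{c}))\{c}) → --b--▸ v2
  v2 = c.(b.0 + (rec X. c.b.c.(b.0 + X\{c}))\{c}) → --c--▸ v3
  v3 = b.0 + (rec X. c.b.c.(b.0 + X\{c}))\{c} → --b--▸ v4
  v4 = 0 → ·
Partition-refinement fixed point:
  B0 = {u0}
  B1 = {u1}
  B2 = {u2}
  B3 = {u3, v3}
  B4 = {u4, v4}
  B5 = {v0}
  B6 = {v1}
  B7 = {v2}
u0 ∈ B0, v0 ∈ B5 → different blocks

P ≁ Q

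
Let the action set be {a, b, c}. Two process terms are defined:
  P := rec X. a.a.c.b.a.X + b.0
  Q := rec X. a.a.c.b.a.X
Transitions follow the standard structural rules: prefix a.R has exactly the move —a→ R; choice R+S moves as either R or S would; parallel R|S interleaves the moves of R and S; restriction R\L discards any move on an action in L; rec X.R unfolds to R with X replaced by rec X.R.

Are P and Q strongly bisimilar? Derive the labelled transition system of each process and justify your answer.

P's transition system — 6 states:
  u0 = rec X. a.a.c.b.a.X + b.0 has moves ··a··> u1, ··b··> u2
  u1 = a.c.b.a.(rec X. a.a.c.b.a.X + b.0) has moves ··a··> u3
  u2 = 0 has moves deadlocked
  u3 = c.b.a.(rec X. a.a.c.b.a.X + b.0) has moves ··c··> u4
  u4 = b.a.(rec X. a.a.c.b.a.X + b.0) has moves ··b··> u5
  u5 = a.(rec X. a.a.c.b.a.X + b.0) has moves ··a··> u0
Q's transition system — 5 states:
  v0 = rec X. a.a.c.b.a.X has moves ··a··> v1
  v1 = a.c.b.a.(rec X. a.a.c.b.a.X) has moves ··a··> v2
  v2 = c.b.a.(rec X. a.a.c.b.a.X) has moves ··c··> v3
  v3 = b.a.(rec X. a.a.c.b.a.X) has moves ··b··> v4
  v4 = a.(rec X. a.a.c.b.a.X) has moves ··a··> v0
Partition-refinement fixed point:
  B0 = {u0}
  B1 = {u1}
  B2 = {u3}
  B3 = {u4}
  B4 = {u5}
  B5 = {u2}
  B6 = {v0}
  B7 = {v1}
  B8 = {v2}
  B9 = {v3}
  B10 = {v4}
u0 ∈ B0, v0 ∈ B6 → different blocks

P ≁ Q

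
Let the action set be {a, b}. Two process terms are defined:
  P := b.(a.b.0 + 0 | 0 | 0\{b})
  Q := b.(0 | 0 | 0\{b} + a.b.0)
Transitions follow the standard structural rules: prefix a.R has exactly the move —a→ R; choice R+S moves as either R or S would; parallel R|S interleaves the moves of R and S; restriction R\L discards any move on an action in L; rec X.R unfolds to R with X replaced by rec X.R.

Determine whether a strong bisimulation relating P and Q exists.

YES

LTS(P): 4 reachable states
  p0 = b.(a.b.0 + 0 | 0 | 0\{b}) has moves -b-> p1
  p1 = a.b.0 + 0 | 0 | 0\{b} has moves -a-> p2
  p2 = b.0 has moves -b-> p3
  p3 = 0 has moves ∅
LTS(Q): 4 reachable states
  q0 = b.(0 | 0 | 0\{b} + a.b.0) has moves -b-> q1
  q1 = 0 | 0 | 0\{b} + a.b.0 has moves -a-> q2
  q2 = b.0 has moves -b-> q3
  q3 = 0 has moves ∅
Bisimilarity quotient blocks:
  B0 = {p0, q0}
  B1 = {p1, q1}
  B2 = {p2, q2}
  B3 = {p3, q3}
p0 ∈ B0, q0 ∈ B0 → same block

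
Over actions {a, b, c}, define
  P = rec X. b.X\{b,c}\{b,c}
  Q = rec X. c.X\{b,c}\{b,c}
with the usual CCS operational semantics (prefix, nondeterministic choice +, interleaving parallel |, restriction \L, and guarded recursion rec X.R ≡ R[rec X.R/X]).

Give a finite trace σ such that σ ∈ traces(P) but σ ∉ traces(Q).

b

P's transition system — 2 states:
  m0 = rec X. b.X\{b,c}\{b,c} has moves —b→ m1
  m1 = (rec X. b.X\{b,c}\{b,c})\{b,c}\{b,c} has moves ·
Q's transition system — 2 states:
  n0 = rec X. c.X\{b,c}\{b,c} has moves —c→ n1
  n1 = (rec X. c.X\{b,c}\{b,c})\{b,c}\{b,c} has moves ·
Executing b from P (initial set {m0}):
  step 1 (b): {m1}
  ✓ P
Executing b from Q (initial set {n0}):
  step 1 (b): ∅  — Q cannot continue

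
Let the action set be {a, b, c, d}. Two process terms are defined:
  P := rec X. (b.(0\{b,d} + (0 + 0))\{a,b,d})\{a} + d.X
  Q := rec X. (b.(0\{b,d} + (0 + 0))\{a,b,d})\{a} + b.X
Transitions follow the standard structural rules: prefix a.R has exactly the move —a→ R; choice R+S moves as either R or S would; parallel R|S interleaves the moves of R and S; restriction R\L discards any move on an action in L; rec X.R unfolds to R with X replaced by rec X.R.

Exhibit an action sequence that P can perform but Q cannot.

P's transition system — 2 states:
  u0 = rec X. (b.(0\{b,d} + (0 + 0))\{a,b,d})\{a} + d.X has moves =b=> u1, =d=> u0
  u1 = (0\{b,d} + (0 + 0))\{a,b,d}\{a} has moves ·
Q's transition system — 2 states:
  v0 = rec X. (b.(0\{b,d} + (0 + 0))\{a,b,d})\{a} + b.X has moves =b=> v0, =b=> v1
  v1 = (0\{b,d} + (0 + 0))\{a,b,d}\{a} has moves ·
Executing d from P (initial set {u0}):
  step 1 (d): {u0}
  P completes σ.
Executing d from Q (initial set {v0}):
  step 1 (d): no successor for Q

d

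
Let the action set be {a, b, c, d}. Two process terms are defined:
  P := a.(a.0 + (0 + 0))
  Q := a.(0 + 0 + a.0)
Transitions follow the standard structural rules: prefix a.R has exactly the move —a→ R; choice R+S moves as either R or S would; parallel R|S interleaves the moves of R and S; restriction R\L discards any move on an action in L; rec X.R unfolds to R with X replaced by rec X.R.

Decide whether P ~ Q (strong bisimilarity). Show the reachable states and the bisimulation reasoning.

YES

Reachable graph of P (3 states):
  p0 = a.(a.0 + (0 + 0)) has moves ··a··> p1
  p1 = a.0 + (0 + 0) has moves ··a··> p2
  p2 = 0 has moves stopped
Reachable graph of Q (3 states):
  q0 = a.(0 + 0 + a.0) has moves ··a··> q1
  q1 = 0 + 0 + a.0 has moves ··a··> q2
  q2 = 0 has moves stopped
Partition-refinement fixed point:
  B0 = {p0, q0}
  B1 = {p1, q1}
  B2 = {p2, q2}
p0 ∈ B0, q0 ∈ B0 → same block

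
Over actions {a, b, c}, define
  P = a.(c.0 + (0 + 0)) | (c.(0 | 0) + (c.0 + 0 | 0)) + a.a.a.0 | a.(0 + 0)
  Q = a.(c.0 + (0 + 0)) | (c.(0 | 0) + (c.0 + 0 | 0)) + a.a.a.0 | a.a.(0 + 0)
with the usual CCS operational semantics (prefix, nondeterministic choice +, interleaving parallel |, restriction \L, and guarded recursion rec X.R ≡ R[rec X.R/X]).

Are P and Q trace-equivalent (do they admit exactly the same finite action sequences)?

trace-distinct — witness ⟨aaaaa⟩

LTS(P): 16 reachable states
  s0 = a.(c.0 + (0 + 0)) | (c.(0 | 0) + (c.0 + 0 | 0)) + a.a.a.0 | a.(0 + 0) ⊢ =a=> s1, =a=> s2, =a=> s3, =c=> s4, =c=> s5
  s1 = (c.0 + (0 + 0)) | (c.(0 | 0) + (c.0 + 0 | 0)) ⊢ =c=> s6, =c=> s7, =c=> s8
  s2 = a.a.0 | a.(0 + 0) ⊢ =a=> s10, =a=> s9
  s3 = a.a.a.0 | (0 + 0) ⊢ =a=> s10
  s4 = a.(c.0 + (0 + 0)) | (0 | 0) ⊢ =a=> s6
  s5 = a.(c.0 + (0 + 0)) | 0 ⊢ =a=> s7
  s6 = (c.0 + (0 + 0)) | (0 | 0) ⊢ =c=> s11
  s7 = (c.0 + (0 + 0)) | 0 ⊢ =c=> s12
  s8 = 0 | (c.(0 | 0) + (c.0 + 0 | 0)) ⊢ =c=> s11, =c=> s12
  s9 = a.0 | a.(0 + 0) ⊢ =a=> s13, =a=> s14
  s10 = a.a.0 | (0 + 0) ⊢ =a=> s14
  s11 = 0 | (0 | 0) ⊢ stopped
  s12 = 0 | 0 ⊢ stopped
  s13 = 0 | a.(0 + 0) ⊢ =a=> s15
  s14 = a.0 | (0 + 0) ⊢ =a=> s15
  s15 = 0 | (0 + 0) ⊢ stopped
LTS(Q): 20 reachable states
  t0 = a.(c.0 + (0 + 0)) | (c.(0 | 0) + (c.0 + 0 | 0)) + a.a.a.0 | a.a.(0 + 0) ⊢ =a=> t1, =a=> t2, =a=> t3, =c=> t4, =c=> t5
  t1 = (c.0 + (0 + 0)) | (c.(0 | 0) + (c.0 + 0 | 0)) ⊢ =c=> t6, =c=> t7, =c=> t8
  t2 = a.a.0 | a.a.(0 + 0) ⊢ =a=> t10, =a=> t9
  t3 = a.a.a.0 | a.(0 + 0) ⊢ =a=> t10, =a=> t11
  t4 = a.(c.0 + (0 + 0)) | (0 | 0) ⊢ =a=> t6
  t5 = a.(c.0 + (0 + 0)) | 0 ⊢ =a=> t7
  t6 = (c.0 + (0 + 0)) | (0 | 0) ⊢ =c=> t12
  t7 = (c.0 + (0 + 0)) | 0 ⊢ =c=> t13
  t8 = 0 | (c.(0 | 0) + (c.0 + 0 | 0)) ⊢ =c=> t12, =c=> t13
  t9 = a.0 | a.a.(0 + 0) ⊢ =a=> t14, =a=> t15
  t10 = a.a.0 | a.(0 + 0) ⊢ =a=> t15, =a=> t16
  t11 = a.a.a.0 | (0 + 0) ⊢ =a=> t16
  t12 = 0 | (0 | 0) ⊢ stopped
  t13 = 0 | 0 ⊢ stopped
  t14 = 0 | a.a.(0 + 0) ⊢ =a=> t17
  t15 = a.0 | a.(0 + 0) ⊢ =a=> t17, =a=> t18
  t16 = a.a.0 | (0 + 0) ⊢ =a=> t18
  t17 = 0 | a.(0 + 0) ⊢ =a=> t19
  t18 = a.0 | (0 + 0) ⊢ =a=> t19
  t19 = 0 | (0 + 0) ⊢ stopped
Trace ⟨aaaaa⟩ through Q, begin at {t0}:
  step 1 (a): {t1, t2, t3}
  step 2 (a): {t10, t11, t9}
  step 3 (a): {t14, t15, t16}
  step 4 (a): {t17, t18}
  step 5 (a): {t19}
  ✓ Q
Trace ⟨aaaaa⟩ through P, begin at {s0}:
  step 1 (a): {s1, s2, s3}
  step 2 (a): {s10, s9}
  step 3 (a): {s13, s14}
  step 4 (a): {s15}
  step 5 (a): ∅ (P stuck)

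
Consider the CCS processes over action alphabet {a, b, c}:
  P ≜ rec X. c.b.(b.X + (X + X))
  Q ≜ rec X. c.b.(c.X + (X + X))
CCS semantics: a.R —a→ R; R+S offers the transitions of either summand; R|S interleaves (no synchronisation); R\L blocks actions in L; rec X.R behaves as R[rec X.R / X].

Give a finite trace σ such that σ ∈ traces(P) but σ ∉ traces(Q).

LTS(P): 3 reachable states
  u0 = rec X. c.b.(b.X + (X + X)) :: --c--▸ u1
  u1 = b.(b.(rec X. c.b.(b.X + (X + X))) + ((rec X. c.b.(b.X + (X + X))) + (rec X. c.b.(b.X + (X + X))))) :: --b--▸ u2
  u2 = b.(rec X. c.b.(b.X + (X + X))) + ((rec X. c.b.(b.X + (X + X))) + (rec X. c.b.(b.X + (X + X)))) :: --b--▸ u0, --c--▸ u1
LTS(Q): 3 reachable states
  v0 = rec X. c.b.(c.X + (X + X)) :: --c--▸ v1
  v1 = b.(c.(rec X. c.b.(c.X + (X + X))) + ((rec X. c.b.(c.X + (X + X))) + (rec X. c.b.(c.X + (X + X))))) :: --b--▸ v2
  v2 = c.(rec X. c.b.(c.X + (X + X))) + ((rec X. c.b.(c.X + (X + X))) + (rec X. c.b.(c.X + (X + X)))) :: --c--▸ v0, --c--▸ v1
Trace ⟨cbb⟩ through P, begin at {u0}:
  [1] c ⇒ {u1}
  [2] b ⇒ {u2}
  [3] b ⇒ {u0}
  — P admits the full trace.
Trace ⟨cbb⟩ through Q, begin at {v0}:
  [1] c ⇒ {v1}
  [2] b ⇒ {v2}
  [3] b ⇒ ∅ (Q stuck)

cbb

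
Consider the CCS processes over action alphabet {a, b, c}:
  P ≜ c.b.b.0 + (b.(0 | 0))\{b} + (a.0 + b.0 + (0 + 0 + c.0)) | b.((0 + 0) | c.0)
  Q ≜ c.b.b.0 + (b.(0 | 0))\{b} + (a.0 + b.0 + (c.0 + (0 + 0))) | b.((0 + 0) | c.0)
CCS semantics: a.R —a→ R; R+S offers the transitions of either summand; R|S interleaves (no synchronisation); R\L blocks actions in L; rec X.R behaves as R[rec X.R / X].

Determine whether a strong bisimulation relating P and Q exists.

YES

LTS(P): 9 reachable states
  p0 = c.b.b.0 + (b.(0 | 0))\{b} + (a.0 + b.0 + (0 + 0 + c.0)) | b.((0 + 0) | c.0) has moves ··a··> p1, ··b··> p1, ··b··> p2, ··c··> p1, ··c··> p3
  p1 = 0 | b.((0 + 0) | c.0) has moves ··b··> p4
  p2 = (a.0 + b.0 + (0 + 0 + c.0)) | ((0 + 0) | c.0) has moves ··a··> p4, ··b··> p4, ··c··> p4, ··c··> p5
  p3 = b.b.0 has moves ··b··> p6
  p4 = 0 | ((0 + 0) | c.0) has moves ··c··> p7
  p5 = (a.0 + b.0 + (0 + 0 + c.0)) | ((0 + 0) | 0) has moves ··a··> p7, ··b··> p7, ··c··> p7
  p6 = b.0 has moves ··b··> p8
  p7 = 0 | ((0 + 0) | 0) has moves (no moves)
  p8 = 0 has moves (no moves)
LTS(Q): 9 reachable states
  q0 = c.b.b.0 + (b.(0 | 0))\{b} + (a.0 + b.0 + (c.0 + (0 + 0))) | b.((0 + 0) | c.0) has moves ··a··> q1, ··b··> q1, ··b··> q2, ··c··> q1, ··c··> q3
  q1 = 0 | b.((0 + 0) | c.0) has moves ··b··> q4
  q2 = (a.0 + b.0 + (c.0 + (0 + 0))) | ((0 + 0) | c.0) has moves ··a··> q4, ··b··> q4, ··c··> q4, ··c··> q5
  q3 = b.b.0 has moves ··b··> q6
  q4 = 0 | ((0 + 0) | c.0) has moves ··c··> q7
  q5 = (a.0 + b.0 + (c.0 + (0 + 0))) | ((0 + 0) | 0) has moves ··a··> q7, ··b··> q7, ··c··> q7
  q6 = b.0 has moves ··b··> q8
  q7 = 0 | ((0 + 0) | 0) has moves (no moves)
  q8 = 0 has moves (no moves)
Coarsest stable partition (strong bisimilarity classes):
  B0 = {p0, q0}
  B1 = {p2, q2}
  B2 = {p5, q5}
  B3 = {p7, p8, q7, q8}
  B4 = {p4, q4}
  B5 = {p3, q3}
  B6 = {p6, q6}
  B7 = {p1, q1}
p0 ∈ B0, q0 ∈ B0 → same block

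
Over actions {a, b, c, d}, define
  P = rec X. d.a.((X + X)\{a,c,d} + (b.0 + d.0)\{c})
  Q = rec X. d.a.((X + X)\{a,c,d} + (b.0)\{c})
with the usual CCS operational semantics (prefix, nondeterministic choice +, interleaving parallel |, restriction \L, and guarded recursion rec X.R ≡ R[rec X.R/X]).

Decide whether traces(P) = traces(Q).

NO — witness ⟨dad⟩

LTS(P): 4 reachable states
  u0 = rec X. d.a.((X + X)\{a,c,d} + (b.0 + d.0)\{c}) ⊢ ··d··> u1
  u1 = a.(((rec X. d.a.((X + X)\{a,c,d} + (b.0 + d.0)\{c})) + (rec X. d.a.((X + X)\{a,c,d} + (b.0 + d.0)\{c})))\{a,c,d} + (b.0 + d.0)\{c}) ⊢ ··a··> u2
  u2 = ((rec X. d.a.((X + X)\{a,c,d} + (b.0 + d.0)\{c})) + (rec X. d.a.((X + X)\{a,c,d} + (b.0 + d.0)\{c})))\{a,c,d} + (b.0 + d.0)\{c} ⊢ ··b··> u3, ··d··> u3
  u3 = 0\{c} ⊢ (no moves)
LTS(Q): 4 reachable states
  v0 = rec X. d.a.((X + X)\{a,c,d} + (b.0)\{c}) ⊢ ··d··> v1
  v1 = a.(((rec X. d.a.((X + X)\{a,c,d} + (b.0)\{c})) + (rec X. d.a.((X + X)\{a,c,d} + (b.0)\{c})))\{a,c,d} + (b.0)\{c}) ⊢ ··a··> v2
  v2 = ((rec X. d.a.((X + X)\{a,c,d} + (b.0)\{c})) + (rec X. d.a.((X + X)\{a,c,d} + (b.0)\{c})))\{a,c,d} + (b.0)\{c} ⊢ ··b··> v3
  v3 = 0\{c} ⊢ (no moves)
Trace ⟨dad⟩ through P, begin at {u0}:
  after d @ step 1: {u1}
  after a @ step 2: {u2}
  after d @ step 3: {u3}
  P completes σ.
Trace ⟨dad⟩ through Q, begin at {v0}:
  after d @ step 1: {v1}
  after a @ step 2: {v2}
  after d @ step 3: no successor for Q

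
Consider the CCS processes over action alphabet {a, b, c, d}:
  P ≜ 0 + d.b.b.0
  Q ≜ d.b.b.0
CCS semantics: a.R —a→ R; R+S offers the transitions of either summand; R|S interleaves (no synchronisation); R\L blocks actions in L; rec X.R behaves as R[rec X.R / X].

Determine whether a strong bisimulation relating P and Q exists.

LTS(P): 4 reachable states
  m0 = 0 + d.b.b.0 | --d--▸ m1
  m1 = b.b.0 | --b--▸ m2
  m2 = b.0 | --b--▸ m3
  m3 = 0 | stopped
LTS(Q): 4 reachable states
  n0 = d.b.b.0 | --d--▸ n1
  n1 = b.b.0 | --b--▸ n2
  n2 = b.0 | --b--▸ n3
  n3 = 0 | stopped
Coarsest stable partition (strong bisimilarity classes):
  B0 = {m0, n0}
  B1 = {m1, n1}
  B2 = {m2, n2}
  B3 = {m3, n3}
m0 ∈ B0, n0 ∈ B0 → same block

YES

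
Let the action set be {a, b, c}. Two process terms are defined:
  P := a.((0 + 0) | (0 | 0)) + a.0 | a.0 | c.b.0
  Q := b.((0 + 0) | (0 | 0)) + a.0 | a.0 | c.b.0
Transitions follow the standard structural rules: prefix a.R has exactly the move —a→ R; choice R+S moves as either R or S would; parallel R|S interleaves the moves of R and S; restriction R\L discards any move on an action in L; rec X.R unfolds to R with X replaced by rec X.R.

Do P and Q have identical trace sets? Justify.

NO — witness ⟨b⟩

LTS(P): 13 reachable states
  p0 = a.((0 + 0) | (0 | 0)) + a.0 | a.0 | c.b.0 :: --a--▸ p1, --a--▸ p2, --a--▸ p3, --c--▸ p4
  p1 = (0 + 0) | (0 | 0) :: (no moves)
  p2 = 0 | a.0 | c.b.0 :: --a--▸ p5, --c--▸ p6
  p3 = a.0 | 0 | c.b.0 :: --a--▸ p5, --c--▸ p7
  p4 = a.0 | a.0 | b.0 :: --a--▸ p6, --a--▸ p7, --b--▸ p8
  p5 = 0 | 0 | c.b.0 :: --c--▸ p9
  p6 = 0 | a.0 | b.0 :: --a--▸ p9, --b--▸ p10
  p7 = a.0 | 0 | b.0 :: --a--▸ p9, --b--▸ p11
  p8 = a.0 | a.0 | 0 :: --a--▸ p10, --a--▸ p11
  p9 = 0 | 0 | b.0 :: --b--▸ p12
  p10 = 0 | a.0 | 0 :: --a--▸ p12
  p11 = a.0 | 0 | 0 :: --a--▸ p12
  p12 = 0 | 0 | 0 :: (no moves)
LTS(Q): 13 reachable states
  q0 = b.((0 + 0) | (0 | 0)) + a.0 | a.0 | c.b.0 :: --a--▸ q1, --a--▸ q2, --b--▸ q3, --c--▸ q4
  q1 = 0 | a.0 | c.b.0 :: --a--▸ q5, --c--▸ q6
  q2 = a.0 | 0 | c.b.0 :: --a--▸ q5, --c--▸ q7
  q3 = (0 + 0) | (0 | 0) :: (no moves)
  q4 = a.0 | a.0 | b.0 :: --a--▸ q6, --a--▸ q7, --b--▸ q8
  q5 = 0 | 0 | c.b.0 :: --c--▸ q9
  q6 = 0 | a.0 | b.0 :: --a--▸ q9, --b--▸ q10
  q7 = a.0 | 0 | b.0 :: --a--▸ q9, --b--▸ q11
  q8 = a.0 | a.0 | 0 :: --a--▸ q10, --a--▸ q11
  q9 = 0 | 0 | b.0 :: --b--▸ q12
  q10 = 0 | a.0 | 0 :: --a--▸ q12
  q11 = a.0 | 0 | 0 :: --a--▸ q12
  q12 = 0 | 0 | 0 :: (no moves)
Trace ⟨b⟩ through Q, begin at {q0}:
  step 1 (b): {q3}
  ✓ Q
Trace ⟨b⟩ through P, begin at {p0}:
  step 1 (b): no successor for P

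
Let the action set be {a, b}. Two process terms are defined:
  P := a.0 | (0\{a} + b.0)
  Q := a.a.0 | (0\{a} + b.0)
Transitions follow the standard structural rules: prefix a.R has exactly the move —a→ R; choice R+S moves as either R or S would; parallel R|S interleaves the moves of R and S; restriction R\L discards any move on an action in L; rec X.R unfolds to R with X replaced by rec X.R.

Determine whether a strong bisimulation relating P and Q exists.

not bisimilar

Reachable graph of P (4 states):
  s0 = a.0 | (0\{a} + b.0) | —a→ s1, —b→ s2
  s1 = 0 | (0\{a} + b.0) | —b→ s3
  s2 = a.0 | 0 | —a→ s3
  s3 = 0 | 0 | (no moves)
Reachable graph of Q (6 states):
  t0 = a.a.0 | (0\{a} + b.0) | —a→ t1, —b→ t2
  t1 = a.0 | (0\{a} + b.0) | —a→ t3, —b→ t4
  t2 = a.a.0 | 0 | —a→ t4
  t3 = 0 | (0\{a} + b.0) | —b→ t5
  t4 = a.0 | 0 | —a→ t5
  t5 = 0 | 0 | (no moves)
Coarsest stable partition (strong bisimilarity classes):
  B0 = {s0, t1}
  B1 = {s2, t4}
  B2 = {s3, t5}
  B3 = {s1, t3}
  B4 = {t0}
  B5 = {t2}
s0 ∈ B0, t0 ∈ B4 → different blocks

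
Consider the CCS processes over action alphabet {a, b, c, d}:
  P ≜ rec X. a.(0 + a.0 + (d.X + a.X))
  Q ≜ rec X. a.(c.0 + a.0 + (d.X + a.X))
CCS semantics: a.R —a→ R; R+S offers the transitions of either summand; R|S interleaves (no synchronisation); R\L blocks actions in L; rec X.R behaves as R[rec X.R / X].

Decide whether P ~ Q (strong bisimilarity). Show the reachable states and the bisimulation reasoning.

P's transition system — 3 states:
  s0 = rec X. a.(0 + a.0 + (d.X + a.X)) has moves --a--▸ s1
  s1 = 0 + a.0 + (d.(rec X. a.(0 + a.0 + (d.X + a.X))) + a.(rec X. a.(0 + a.0 + (d.X + a.X)))) has moves --a--▸ s0, --a--▸ s2, --d--▸ s0
  s2 = 0 has moves stopped
Q's transition system — 3 states:
  t0 = rec X. a.(c.0 + a.0 + (d.X + a.X)) has moves --a--▸ t1
  t1 = c.0 + a.0 + (d.(rec X. a.(c.0 + a.0 + (d.X + a.X))) + a.(rec X. a.(c.0 + a.0 + (d.X + a.X)))) has moves --a--▸ t0, --a--▸ t2, --c--▸ t2, --d--▸ t0
  t2 = 0 has moves stopped
Bisimilarity quotient blocks:
  B0 = {s0}
  B1 = {s1}
  B2 = {s2, t2}
  B3 = {t0}
  B4 = {t1}
s0 ∈ B0, t0 ∈ B3 → different blocks

NO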